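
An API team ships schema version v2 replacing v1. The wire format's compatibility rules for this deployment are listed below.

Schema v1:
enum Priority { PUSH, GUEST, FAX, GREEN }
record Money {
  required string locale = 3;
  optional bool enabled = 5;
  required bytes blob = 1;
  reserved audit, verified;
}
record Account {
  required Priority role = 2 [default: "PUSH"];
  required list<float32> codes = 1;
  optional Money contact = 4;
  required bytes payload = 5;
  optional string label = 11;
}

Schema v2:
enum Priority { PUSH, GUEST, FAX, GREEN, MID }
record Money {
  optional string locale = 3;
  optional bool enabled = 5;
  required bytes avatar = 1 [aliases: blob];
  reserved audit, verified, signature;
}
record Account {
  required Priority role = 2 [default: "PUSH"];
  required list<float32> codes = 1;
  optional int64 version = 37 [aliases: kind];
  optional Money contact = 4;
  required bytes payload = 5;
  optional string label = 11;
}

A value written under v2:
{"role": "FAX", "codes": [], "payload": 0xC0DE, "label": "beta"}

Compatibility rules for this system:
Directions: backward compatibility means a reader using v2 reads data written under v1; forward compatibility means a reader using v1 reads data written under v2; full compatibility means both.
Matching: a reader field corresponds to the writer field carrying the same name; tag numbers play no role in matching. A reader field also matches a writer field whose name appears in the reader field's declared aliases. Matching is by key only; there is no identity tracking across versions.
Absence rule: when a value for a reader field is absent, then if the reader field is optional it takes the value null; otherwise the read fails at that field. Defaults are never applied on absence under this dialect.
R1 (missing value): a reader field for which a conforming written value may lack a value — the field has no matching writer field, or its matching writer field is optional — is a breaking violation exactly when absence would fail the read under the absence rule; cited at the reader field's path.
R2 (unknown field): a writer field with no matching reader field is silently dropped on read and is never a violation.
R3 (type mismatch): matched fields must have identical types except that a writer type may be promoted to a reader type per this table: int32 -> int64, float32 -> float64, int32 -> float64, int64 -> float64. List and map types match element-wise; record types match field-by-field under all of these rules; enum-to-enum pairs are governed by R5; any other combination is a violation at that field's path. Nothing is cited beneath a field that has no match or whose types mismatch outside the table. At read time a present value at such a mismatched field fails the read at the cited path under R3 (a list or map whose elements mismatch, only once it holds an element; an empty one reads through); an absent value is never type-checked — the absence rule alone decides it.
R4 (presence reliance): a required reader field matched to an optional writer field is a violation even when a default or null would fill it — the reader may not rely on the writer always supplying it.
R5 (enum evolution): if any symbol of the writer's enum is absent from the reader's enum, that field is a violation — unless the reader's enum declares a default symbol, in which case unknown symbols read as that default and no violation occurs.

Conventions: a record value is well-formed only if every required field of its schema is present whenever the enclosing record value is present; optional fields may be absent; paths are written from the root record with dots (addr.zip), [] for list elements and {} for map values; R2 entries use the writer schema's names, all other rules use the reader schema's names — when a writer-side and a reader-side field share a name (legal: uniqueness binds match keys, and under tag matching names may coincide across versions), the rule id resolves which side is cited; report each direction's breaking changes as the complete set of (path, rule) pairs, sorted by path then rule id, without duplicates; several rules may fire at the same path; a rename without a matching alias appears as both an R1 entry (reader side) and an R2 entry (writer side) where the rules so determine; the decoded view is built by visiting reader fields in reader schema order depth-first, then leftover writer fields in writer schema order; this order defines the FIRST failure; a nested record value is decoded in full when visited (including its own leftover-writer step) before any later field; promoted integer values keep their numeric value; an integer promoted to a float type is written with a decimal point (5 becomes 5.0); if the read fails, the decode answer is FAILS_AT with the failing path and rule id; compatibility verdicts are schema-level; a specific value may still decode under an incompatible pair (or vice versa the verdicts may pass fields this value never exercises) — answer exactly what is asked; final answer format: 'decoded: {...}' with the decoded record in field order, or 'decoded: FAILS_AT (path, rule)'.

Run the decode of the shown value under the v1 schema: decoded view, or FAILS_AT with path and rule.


decoded: {"role": "FAX", "codes": [], "contact": null, "payload": 0xC0DE, "label": "beta"}

each type pair in Account: writer, then reader
decoding the Account value with the v1 reader:
  role := "FAX"
  codes := []
  contact := null (absent, optional -> null)
  payload := 0xC0DE
  label := "beta"
  => decoded: {"role": "FAX", "codes": [], "contact": null, "payload": 0xC0DE, "label": "beta"}
the other Account changes do not affect what is asked:
  renamed field blob to avatar in record Money (alias blob declared on the renamed field) -> affects the rule determinations only; this particular Account value decodes identically
  enum Priority (field role in record Account): symbol MID added -> affects the rule determinations only; this particular Account value decodes identically
  added field version to record Account: optional int64, tag 37 (in v2 it sits immediately before contact) -> inert under this dialect — no rule fires on Account and the result does not move
  field locale in record Money: required changed to optional -> affects the rule determinations only; this particular Account value decodes identically


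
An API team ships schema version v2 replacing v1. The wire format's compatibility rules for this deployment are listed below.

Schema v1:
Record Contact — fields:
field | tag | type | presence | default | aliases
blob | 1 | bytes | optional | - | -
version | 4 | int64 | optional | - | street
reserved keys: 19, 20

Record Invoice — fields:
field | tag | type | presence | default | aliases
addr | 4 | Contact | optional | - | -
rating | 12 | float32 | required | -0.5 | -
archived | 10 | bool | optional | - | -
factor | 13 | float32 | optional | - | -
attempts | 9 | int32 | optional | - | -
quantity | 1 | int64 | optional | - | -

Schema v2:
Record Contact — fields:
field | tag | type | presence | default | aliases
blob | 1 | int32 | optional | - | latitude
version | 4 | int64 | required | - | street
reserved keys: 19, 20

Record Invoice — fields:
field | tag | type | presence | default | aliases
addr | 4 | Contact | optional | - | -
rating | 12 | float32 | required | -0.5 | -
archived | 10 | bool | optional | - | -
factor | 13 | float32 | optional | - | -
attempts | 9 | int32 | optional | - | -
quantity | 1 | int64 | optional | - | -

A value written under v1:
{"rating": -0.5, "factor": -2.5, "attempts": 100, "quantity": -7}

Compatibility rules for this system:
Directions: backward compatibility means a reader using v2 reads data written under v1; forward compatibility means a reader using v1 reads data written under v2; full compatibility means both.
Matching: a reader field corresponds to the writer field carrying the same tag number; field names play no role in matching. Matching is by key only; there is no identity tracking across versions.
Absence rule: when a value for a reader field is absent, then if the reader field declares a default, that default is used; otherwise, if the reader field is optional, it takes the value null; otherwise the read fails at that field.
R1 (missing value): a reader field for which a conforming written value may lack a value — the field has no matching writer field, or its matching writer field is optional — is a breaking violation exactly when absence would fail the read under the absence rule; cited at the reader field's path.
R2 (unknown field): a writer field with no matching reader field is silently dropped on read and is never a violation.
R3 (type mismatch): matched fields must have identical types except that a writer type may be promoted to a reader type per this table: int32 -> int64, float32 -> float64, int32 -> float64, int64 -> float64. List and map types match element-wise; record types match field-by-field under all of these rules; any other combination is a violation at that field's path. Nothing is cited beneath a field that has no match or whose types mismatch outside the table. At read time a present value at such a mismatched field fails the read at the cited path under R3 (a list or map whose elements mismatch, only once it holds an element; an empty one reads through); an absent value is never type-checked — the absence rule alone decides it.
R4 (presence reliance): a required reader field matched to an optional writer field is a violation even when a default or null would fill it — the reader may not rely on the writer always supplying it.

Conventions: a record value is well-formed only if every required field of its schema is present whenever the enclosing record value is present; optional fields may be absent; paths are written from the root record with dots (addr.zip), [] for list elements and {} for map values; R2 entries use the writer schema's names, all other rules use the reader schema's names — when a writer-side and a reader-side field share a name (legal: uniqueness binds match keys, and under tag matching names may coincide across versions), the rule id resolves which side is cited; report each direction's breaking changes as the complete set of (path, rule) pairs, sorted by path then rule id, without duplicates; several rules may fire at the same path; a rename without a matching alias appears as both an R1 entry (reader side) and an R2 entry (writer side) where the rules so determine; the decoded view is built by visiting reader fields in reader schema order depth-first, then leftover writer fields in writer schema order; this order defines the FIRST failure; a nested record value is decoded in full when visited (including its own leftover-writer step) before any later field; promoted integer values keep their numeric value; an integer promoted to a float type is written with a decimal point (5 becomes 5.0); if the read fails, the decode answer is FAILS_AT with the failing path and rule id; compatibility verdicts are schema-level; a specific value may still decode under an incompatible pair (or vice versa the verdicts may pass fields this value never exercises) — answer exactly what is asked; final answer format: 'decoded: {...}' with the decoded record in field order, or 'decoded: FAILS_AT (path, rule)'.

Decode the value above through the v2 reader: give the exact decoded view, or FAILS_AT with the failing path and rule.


arrows below run writer -> reader for Invoice
decode walk for Invoice under reader schema v2:
  addr := null (missing; optional => null)
  rating := -0.5
  archived := null (missing; optional => null)
  factor := -2.5
  attempts := 100
  quantity := -7
  => decoded: {"addr": null, "rating": -0.5, "archived": null, "factor": -2.5, "attempts": 100, "quantity": -7}
the other Invoice changes do not affect what is asked:
  field version in record Contact: optional changed to required -> affects the rule determinations only; this particular Invoice value decodes identically
  field blob in record Contact: type bytes changed to int32 -> affects the rule determinations only; this particular Invoice value decodes identically

decoded: {"addr": null, "rating": -0.5, "archived": null, "factor": -2.5, "attempts": 100, "quantity": -7}


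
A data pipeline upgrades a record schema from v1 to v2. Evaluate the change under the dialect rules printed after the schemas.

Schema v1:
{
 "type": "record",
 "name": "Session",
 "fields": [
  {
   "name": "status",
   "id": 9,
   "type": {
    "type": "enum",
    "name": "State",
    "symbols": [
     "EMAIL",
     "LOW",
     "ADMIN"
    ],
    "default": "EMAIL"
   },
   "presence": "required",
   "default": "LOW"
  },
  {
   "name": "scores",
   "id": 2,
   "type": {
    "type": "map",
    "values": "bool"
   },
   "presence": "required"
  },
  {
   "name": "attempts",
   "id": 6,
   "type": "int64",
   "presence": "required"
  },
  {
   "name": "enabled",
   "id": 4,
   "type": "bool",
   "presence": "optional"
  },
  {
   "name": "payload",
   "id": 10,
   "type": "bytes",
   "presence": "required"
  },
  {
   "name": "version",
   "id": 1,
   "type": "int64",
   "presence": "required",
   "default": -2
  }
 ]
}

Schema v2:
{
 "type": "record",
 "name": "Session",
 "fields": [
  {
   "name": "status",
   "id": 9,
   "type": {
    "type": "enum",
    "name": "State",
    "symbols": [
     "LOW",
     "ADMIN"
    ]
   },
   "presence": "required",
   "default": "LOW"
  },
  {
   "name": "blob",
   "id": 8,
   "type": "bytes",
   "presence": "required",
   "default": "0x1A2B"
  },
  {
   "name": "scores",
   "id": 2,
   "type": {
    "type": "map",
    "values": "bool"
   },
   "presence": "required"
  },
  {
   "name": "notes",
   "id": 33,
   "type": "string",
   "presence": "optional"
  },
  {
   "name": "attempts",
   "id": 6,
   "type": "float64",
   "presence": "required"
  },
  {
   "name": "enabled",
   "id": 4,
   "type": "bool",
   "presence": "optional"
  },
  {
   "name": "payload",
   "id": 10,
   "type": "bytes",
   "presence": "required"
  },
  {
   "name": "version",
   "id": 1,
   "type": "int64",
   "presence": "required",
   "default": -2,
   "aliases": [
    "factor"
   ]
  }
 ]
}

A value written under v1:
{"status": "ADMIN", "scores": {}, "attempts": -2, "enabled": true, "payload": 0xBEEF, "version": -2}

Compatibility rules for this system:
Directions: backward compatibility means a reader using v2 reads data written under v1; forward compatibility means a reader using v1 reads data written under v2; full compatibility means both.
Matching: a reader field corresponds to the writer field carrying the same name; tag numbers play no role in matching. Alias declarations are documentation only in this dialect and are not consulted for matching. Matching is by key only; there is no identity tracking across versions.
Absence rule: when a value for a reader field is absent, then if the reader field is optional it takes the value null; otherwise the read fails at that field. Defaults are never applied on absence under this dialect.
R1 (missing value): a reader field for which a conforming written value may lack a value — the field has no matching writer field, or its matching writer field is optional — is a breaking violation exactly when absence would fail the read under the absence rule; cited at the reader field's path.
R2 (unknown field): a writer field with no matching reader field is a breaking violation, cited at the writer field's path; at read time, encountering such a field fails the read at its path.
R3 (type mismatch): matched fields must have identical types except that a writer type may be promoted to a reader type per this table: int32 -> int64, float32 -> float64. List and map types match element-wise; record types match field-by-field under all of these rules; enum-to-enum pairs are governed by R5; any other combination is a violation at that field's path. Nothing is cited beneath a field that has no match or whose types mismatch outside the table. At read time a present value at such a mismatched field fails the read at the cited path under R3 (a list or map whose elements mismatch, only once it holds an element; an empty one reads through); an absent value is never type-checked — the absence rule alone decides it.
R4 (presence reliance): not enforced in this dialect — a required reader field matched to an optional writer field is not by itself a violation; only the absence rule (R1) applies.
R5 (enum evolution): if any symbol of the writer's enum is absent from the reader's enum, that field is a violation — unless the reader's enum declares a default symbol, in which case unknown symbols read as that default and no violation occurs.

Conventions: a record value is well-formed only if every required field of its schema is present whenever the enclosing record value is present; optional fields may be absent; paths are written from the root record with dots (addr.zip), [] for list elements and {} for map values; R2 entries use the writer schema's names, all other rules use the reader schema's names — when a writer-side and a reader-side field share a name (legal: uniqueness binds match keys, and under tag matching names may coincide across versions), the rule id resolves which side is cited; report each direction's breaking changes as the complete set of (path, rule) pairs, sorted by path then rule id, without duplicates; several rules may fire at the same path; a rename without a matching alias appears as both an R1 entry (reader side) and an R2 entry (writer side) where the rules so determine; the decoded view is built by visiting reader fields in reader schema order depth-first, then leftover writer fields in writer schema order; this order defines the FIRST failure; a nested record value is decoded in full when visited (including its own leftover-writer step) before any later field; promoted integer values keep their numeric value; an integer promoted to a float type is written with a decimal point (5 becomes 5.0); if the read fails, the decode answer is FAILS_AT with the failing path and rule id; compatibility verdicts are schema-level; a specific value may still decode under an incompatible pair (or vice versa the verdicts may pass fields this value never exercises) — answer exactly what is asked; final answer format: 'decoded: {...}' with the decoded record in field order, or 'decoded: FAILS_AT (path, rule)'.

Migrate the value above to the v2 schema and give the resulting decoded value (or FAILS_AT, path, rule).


decoded: FAILS_AT (blob, R1)

the writer's type comes first in each Session pair
migrating the Session value to v2:
  status := "ADMIN"
  read fails at blob under R1 (no fill)
  => FAILS_AT (blob, R1)
checking off the Session differences that do not matter here:
  field attempts in record Session: type int64 changed to float64 -> shifts the Session verdicts, not this decode
  enum State (field status in record Session): symbol EMAIL removed (it was the default; the default is cleared) -> shifts the Session verdicts, not this decode
  added field notes to record Session: optional string, tag 33 (in v2 it sits immediately before attempts) -> shifts the Session verdicts, not this decode


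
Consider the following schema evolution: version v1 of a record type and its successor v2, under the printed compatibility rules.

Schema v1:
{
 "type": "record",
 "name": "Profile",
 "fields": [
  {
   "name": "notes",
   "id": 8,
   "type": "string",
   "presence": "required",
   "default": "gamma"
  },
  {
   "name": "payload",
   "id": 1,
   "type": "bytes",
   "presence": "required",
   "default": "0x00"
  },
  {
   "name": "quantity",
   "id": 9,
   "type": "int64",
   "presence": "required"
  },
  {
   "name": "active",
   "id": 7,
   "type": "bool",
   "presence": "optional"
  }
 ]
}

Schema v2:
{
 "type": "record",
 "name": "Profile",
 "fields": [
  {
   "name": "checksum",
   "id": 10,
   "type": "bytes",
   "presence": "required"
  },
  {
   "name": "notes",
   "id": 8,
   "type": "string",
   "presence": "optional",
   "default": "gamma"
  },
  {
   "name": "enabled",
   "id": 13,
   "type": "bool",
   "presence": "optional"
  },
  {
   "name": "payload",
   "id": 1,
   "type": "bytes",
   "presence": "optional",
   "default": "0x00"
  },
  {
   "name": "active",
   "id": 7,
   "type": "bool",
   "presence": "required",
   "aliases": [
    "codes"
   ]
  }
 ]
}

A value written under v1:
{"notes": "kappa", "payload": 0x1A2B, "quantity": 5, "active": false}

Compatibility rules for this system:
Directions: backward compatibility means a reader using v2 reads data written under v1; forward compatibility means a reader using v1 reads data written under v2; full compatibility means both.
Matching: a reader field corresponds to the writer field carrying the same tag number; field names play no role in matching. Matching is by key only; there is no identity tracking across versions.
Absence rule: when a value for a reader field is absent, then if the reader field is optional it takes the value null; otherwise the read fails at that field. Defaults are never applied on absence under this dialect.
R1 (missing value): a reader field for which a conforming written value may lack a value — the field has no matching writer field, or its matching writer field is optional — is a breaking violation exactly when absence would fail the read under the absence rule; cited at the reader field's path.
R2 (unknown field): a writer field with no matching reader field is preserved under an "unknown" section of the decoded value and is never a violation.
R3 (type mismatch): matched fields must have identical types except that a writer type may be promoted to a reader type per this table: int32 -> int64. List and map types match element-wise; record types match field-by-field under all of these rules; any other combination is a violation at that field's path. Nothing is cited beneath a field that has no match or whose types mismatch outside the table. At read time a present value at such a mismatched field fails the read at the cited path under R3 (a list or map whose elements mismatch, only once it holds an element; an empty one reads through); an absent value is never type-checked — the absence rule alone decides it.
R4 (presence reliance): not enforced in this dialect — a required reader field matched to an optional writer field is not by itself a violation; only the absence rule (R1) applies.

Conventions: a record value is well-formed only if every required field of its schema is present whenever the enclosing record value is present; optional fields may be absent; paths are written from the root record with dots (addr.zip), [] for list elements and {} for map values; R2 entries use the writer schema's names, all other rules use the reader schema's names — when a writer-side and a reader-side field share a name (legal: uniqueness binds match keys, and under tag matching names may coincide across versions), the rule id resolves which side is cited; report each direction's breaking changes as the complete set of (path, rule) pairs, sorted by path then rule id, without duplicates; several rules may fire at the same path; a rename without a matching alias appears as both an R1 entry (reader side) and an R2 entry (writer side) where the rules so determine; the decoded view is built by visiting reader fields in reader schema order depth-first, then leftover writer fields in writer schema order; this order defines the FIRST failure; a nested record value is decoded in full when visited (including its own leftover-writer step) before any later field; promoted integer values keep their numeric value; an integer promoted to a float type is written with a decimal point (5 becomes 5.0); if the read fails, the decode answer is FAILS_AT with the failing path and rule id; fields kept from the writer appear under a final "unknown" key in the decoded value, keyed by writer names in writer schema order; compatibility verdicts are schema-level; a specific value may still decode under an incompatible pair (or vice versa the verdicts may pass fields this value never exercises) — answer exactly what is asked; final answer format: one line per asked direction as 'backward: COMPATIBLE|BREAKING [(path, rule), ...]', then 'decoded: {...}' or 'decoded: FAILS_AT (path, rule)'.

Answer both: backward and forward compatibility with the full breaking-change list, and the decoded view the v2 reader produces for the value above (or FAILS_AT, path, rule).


in Profile below, arrows point writer -> reader
backward analysis of Profile with v2 as reader and v1 as writer:
  no writer field matches reader checksum
  notes <- notes (string -> string, writer required)
  no writer field matches reader enabled
  payload <- payload (bytes -> bytes, writer required)
  active <- active (bool -> bool, writer optional)
  writer field quantity has no reader counterpart
  rule R1 violated at active
  rule R1 violated at checksum
  => 2 violation(s): backward is BREAKING for Profile
forward analysis of Profile with v1 as reader and v2 as writer:
  notes <- notes (string -> string, writer optional)
  payload <- payload (bytes -> bytes, writer optional)
  no writer field matches reader quantity
  active <- active (bool -> bool, writer required)
  writer field checksum has no reader counterpart
  writer field enabled has no reader counterpart
  rule R1 violated at notes
  rule R1 violated at payload
  rule R1 violated at quantity
  => 3 violation(s): forward is BREAKING for Profile
migrating the Profile value to v2:
  read fails at checksum under R1 (no fill)
  => FAILS_AT (checksum, R1)

backward: BREAKING [(active, R1), (checksum, R1)]; forward: BREAKING [(notes, R1), (payload, R1), (quantity, R1)]; decoded: FAILS_AT (checksum, R1)


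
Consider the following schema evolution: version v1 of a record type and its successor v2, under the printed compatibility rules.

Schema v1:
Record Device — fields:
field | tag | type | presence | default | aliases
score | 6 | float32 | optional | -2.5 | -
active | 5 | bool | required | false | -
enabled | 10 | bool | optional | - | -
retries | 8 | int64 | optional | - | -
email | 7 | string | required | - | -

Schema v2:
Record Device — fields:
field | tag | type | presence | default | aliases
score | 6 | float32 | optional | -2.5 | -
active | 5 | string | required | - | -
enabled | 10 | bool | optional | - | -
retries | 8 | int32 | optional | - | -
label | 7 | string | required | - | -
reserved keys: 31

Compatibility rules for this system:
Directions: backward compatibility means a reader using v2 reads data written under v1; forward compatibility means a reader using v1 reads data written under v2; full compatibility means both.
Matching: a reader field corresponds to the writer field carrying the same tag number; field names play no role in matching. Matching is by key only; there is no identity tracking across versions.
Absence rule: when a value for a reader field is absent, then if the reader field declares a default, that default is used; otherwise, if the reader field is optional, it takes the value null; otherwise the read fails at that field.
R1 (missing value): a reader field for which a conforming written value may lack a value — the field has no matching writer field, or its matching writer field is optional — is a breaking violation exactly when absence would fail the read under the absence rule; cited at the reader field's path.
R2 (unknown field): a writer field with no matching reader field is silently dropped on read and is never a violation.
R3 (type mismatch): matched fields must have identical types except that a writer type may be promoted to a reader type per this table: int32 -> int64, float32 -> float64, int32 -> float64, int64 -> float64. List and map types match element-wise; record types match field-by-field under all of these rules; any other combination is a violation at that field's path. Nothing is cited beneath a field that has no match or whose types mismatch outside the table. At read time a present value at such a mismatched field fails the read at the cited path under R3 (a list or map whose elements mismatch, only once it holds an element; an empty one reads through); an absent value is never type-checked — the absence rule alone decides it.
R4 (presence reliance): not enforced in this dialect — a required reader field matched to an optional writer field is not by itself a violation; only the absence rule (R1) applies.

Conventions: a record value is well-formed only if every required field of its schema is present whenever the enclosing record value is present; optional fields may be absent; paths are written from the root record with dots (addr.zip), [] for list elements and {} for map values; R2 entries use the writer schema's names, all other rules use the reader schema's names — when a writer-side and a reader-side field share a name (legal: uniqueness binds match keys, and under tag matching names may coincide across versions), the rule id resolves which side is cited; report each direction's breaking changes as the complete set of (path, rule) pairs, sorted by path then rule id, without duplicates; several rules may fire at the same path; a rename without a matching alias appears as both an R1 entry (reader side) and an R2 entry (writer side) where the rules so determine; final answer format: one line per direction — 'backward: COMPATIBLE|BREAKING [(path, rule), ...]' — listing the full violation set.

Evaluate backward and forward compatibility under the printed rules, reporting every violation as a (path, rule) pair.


backward: BREAKING [(active, R3), (retries, R3)]; forward: BREAKING [(active, R3)]

arrows below run writer -> reader for Device
backward for Device (reader v2, writer v1):
  score <- score (float32 -> float32, writer optional)
  active <- active (bool -> string, writer required)
  enabled <- enabled (bool -> bool, writer optional)
  retries <- retries (int64 -> int32, writer optional)
  label <- email (string -> string, writer required)
  violation R3 at active
  violation R3 at retries
  => 2 violation(s): backward is BREAKING for Device
forward for Device (reader v1, writer v2):
  score <- score (float32 -> float32, writer optional)
  active <- active (string -> bool, writer required)
  enabled <- enabled (bool -> bool, writer optional)
  retries <- retries (int32 -> int64, writer optional)
  email <- label (string -> string, writer required)
  violation R3 at active
  => 1 violation(s): forward is BREAKING for Device


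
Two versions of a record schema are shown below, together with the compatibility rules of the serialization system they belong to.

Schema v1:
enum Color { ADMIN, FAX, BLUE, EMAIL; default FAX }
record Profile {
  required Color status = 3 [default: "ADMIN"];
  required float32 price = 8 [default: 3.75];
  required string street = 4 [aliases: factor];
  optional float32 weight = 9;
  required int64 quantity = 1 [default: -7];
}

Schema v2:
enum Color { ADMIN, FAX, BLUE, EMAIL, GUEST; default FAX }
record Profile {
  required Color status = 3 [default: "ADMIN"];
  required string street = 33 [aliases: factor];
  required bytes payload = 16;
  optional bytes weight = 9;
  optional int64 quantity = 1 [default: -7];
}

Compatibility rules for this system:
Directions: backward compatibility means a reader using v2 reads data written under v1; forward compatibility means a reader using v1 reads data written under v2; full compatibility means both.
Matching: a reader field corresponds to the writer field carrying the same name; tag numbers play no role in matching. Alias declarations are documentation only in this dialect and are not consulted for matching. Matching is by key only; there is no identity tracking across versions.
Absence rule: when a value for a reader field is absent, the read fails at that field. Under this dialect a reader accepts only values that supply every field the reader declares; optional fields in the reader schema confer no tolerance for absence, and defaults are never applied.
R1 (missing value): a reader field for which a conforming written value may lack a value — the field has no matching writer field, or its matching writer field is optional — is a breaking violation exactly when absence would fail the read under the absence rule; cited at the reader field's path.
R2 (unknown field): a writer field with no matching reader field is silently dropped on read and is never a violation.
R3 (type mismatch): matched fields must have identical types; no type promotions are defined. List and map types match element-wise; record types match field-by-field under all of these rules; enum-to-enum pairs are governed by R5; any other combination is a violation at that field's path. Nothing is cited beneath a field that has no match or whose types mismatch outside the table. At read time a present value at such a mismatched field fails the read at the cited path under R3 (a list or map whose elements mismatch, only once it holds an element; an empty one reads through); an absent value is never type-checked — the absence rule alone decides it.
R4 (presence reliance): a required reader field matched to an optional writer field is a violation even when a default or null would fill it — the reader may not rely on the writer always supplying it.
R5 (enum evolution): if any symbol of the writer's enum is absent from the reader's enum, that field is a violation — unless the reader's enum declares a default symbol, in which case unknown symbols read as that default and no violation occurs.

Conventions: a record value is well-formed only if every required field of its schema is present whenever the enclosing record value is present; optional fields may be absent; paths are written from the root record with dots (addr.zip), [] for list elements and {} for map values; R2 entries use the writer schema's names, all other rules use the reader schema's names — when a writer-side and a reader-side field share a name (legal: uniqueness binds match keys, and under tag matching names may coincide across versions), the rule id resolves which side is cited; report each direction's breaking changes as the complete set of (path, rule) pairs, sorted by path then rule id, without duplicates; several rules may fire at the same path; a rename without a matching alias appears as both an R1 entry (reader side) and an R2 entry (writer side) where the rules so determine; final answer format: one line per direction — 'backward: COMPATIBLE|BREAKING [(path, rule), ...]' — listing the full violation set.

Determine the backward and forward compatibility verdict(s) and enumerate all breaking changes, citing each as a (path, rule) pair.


in Profile below, arrows point writer -> reader
backward for Profile (reader v2, writer v1):
  status: paired with writer status (Color -> Color; writer required)
  street: paired with writer street (string -> string; writer required)
  no writer field matches reader payload
  weight: paired with writer weight (float32 -> bytes; writer optional)
  quantity: paired with writer quantity (int64 -> int64; writer required)
  price (writer side), unknown to reader
  R1 fires at payload
  R1 fires at weight
  R3 fires at weight
  backward on Profile therefore BREAKING (3)
forward for Profile (reader v1, writer v2):
  status: paired with writer status (Color -> Color; writer required)
  no writer field matches reader price
  street: paired with writer street (string -> string; writer required)
  weight: paired with writer weight (bytes -> float32; writer optional)
  quantity: paired with writer quantity (int64 -> int64; writer optional)
  payload (writer side), unknown to reader
  R1 fires at price
  R1 fires at quantity
  R4 fires at quantity
  R1 fires at weight
  R3 fires at weight
  forward on Profile therefore BREAKING (5)

backward: BREAKING [(payload, R1), (weight, R1), (weight, R3)]; forward: BREAKING [(price, R1), (quantity, R1), (quantity, R4), (weight, R1), (weight, R3)]


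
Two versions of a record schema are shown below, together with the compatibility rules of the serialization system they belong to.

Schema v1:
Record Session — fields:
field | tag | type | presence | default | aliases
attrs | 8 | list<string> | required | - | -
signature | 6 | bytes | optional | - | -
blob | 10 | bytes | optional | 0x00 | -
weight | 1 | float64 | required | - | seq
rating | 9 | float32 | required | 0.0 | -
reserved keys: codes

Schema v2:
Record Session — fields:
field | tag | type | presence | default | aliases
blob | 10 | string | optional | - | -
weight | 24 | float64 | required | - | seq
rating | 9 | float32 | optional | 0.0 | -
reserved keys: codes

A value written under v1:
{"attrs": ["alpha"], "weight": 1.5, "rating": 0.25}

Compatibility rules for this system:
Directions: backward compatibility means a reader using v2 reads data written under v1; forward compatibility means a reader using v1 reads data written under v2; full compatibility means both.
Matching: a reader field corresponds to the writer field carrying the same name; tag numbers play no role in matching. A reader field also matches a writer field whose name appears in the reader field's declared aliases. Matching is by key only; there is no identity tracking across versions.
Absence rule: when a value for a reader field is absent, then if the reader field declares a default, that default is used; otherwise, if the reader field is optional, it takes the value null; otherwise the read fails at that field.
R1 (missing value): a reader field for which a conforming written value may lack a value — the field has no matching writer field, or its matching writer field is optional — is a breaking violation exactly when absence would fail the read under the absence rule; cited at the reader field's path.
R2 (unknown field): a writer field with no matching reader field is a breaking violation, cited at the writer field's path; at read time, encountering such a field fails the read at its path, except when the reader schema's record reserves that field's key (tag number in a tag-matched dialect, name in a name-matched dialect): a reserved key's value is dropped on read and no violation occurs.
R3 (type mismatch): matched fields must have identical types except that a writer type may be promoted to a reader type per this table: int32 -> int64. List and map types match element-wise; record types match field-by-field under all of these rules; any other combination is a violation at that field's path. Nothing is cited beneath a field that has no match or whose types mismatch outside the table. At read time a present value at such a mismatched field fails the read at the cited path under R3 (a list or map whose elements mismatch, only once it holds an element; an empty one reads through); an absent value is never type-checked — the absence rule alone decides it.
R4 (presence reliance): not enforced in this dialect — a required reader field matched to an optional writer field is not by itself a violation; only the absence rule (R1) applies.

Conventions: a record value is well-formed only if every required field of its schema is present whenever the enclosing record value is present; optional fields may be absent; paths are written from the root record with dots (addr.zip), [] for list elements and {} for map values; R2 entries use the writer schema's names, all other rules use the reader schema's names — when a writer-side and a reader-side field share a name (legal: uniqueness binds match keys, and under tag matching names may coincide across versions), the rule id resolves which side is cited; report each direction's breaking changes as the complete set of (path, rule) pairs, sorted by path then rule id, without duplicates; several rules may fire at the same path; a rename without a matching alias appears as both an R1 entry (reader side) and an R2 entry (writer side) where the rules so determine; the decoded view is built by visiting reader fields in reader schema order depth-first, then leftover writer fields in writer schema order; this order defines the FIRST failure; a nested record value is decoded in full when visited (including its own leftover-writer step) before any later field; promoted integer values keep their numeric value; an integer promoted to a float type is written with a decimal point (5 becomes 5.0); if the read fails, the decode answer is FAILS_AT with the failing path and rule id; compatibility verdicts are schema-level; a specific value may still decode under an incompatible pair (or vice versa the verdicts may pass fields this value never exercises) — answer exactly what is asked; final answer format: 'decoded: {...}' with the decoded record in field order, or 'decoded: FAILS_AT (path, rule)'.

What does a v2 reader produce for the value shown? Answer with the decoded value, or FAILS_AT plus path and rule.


decoded: FAILS_AT (attrs, R2)

arrows below run writer -> reader for Session
migrating the Session value to v2:
  blob := null (missing; optional => null)
  weight := 1.5
  rating := 0.25
  read fails at attrs under R2 (unknown field)
  => FAILS_AT (attrs, R2)
remaining Session differences; none change what is asked:
  field blob in record Session: type bytes changed to string (its default is dropped) -> matters for Session compatibility verdicts, not for this value's decode
  removed field signature from record Session -> matters for Session compatibility verdicts, not for this value's decode
  field rating in record Session: required changed to optional -> triggers nothing under the printed rules; the Session answer is the same either way
  field weight in record Session: tag 1 changed to 24 -> triggers nothing under the printed rules; the Session answer is the same either way
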